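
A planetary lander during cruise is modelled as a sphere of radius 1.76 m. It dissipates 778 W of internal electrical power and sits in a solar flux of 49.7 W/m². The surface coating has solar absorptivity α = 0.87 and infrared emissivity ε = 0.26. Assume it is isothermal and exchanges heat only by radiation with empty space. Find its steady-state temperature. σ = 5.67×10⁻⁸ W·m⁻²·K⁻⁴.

T ≈ 214 K

At steady state, absorbed solar power + internal power = radiated power.
Absorbed: α·S·A_cross = 0.87·49.7·9.731 = 420.8 W (cross-section πr²).
Total input = 420.8 + 778 = 1199 W.
Radiated: εσ·A_surf·T⁴ with A_surf = 4πr² = 38.93 m².
T⁴ = 1199/(0.26·5.67×10⁻⁸·38.93) = 2.089×10⁹ K⁴.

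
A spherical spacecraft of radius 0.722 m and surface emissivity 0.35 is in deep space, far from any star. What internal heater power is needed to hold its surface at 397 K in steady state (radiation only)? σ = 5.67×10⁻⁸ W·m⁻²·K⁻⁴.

P = εσ·4πr²·T⁴.
4πr² = 6.551 m²; T⁴ = 2.484×10¹⁰ K⁴.
P = 0.35·5.67×10⁻⁸·6.551·2.484×10¹⁰.

P ≈ 3230 W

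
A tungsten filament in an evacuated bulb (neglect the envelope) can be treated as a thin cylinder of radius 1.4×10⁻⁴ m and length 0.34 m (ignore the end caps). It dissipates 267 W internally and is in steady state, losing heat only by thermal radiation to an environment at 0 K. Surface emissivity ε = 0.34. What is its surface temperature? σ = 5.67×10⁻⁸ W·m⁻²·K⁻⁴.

Steady state: internal power = radiated power, P = εσA T⁴.
Radiating area A = 2πrL = 2.991×10⁻⁴ m².
T⁴ = P/(εσA) = 267/(0.34·5.67×10⁻⁸·2.991×10⁻⁴) = 4.631×10¹³ K⁴.
T = (4.631×10¹³)^(1/4).

T ≈ 2610 K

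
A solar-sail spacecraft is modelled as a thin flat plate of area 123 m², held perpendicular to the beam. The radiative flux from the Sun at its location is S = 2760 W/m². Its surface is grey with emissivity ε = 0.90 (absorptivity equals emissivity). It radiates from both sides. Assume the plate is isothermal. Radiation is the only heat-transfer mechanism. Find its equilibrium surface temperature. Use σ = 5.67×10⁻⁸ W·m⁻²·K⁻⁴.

At equilibrium, absorbed power = emitted power.
Absorbing cross-section = A = 123.0 m²; emitting surface = 2A = 246.0 m² (ratio 2).
εS·A_cross = εσ·A_surf·T⁴  ⇒  T⁴ = S/(2σ)   (ε cancels).
T⁴ = 2760/(2·5.67×10⁻⁸) = 2.434×10¹⁰ K⁴.
T = (2.434×10¹⁰)^(1/4).

T ≈ 395 K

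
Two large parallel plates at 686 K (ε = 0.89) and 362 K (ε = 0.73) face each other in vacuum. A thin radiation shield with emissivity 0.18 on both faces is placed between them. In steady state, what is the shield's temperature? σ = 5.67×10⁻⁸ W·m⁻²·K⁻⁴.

T_s ≈ 590 K

In steady state the net flux on the hot side equals that on the cold side.
σ(T₁⁴−T_s⁴)/D₁ = σ(T_s⁴−T₂⁴)/D₂, with D₁ = 1/ε₁+1/ε_s−1 = 5.679, D₂ = 1/ε_s+1/ε₂−1 = 5.925.
Solve for T_s⁴: T_s⁴ = (D₂·T₁⁴ + D₁·T₂⁴)/(D₁+D₂) = 1.215×10¹¹ K⁴.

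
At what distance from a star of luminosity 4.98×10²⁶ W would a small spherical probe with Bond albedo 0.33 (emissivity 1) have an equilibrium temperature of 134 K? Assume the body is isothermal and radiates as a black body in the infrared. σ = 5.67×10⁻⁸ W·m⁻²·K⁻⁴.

d ≈ 6.03×10¹¹ m

For an isothermal black-emitting sphere, (1−a)S·πr² = σ·4πr²·T⁴ ⇒ S = 4σT⁴/(1−a).
S = 4·5.67×10⁻⁸·(134)⁴/0.670 = 109.1 W/m².
Flux falls as S = L/(4πd²), so d = √(L/(4πS)) = √(4.98×10²⁶/(4π·109.1)).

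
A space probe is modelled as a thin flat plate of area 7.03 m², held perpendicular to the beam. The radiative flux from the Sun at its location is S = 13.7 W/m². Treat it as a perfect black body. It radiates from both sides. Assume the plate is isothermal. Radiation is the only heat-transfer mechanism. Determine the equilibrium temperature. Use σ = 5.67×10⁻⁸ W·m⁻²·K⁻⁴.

T ≈ 105 K

At equilibrium, absorbed power = emitted power.
Absorbing cross-section = A = 7.030 m²; emitting surface = 2A = 14.06 m² (ratio 2).
S·A_cross = εσ·A_surf·T⁴  ⇒  T⁴ = S/(2σ).
T⁴ = 1.00·13.7/(2·5.67×10⁻⁸) = 1.208×10⁸ K⁴.
T = (1.208×10⁸)^(1/4).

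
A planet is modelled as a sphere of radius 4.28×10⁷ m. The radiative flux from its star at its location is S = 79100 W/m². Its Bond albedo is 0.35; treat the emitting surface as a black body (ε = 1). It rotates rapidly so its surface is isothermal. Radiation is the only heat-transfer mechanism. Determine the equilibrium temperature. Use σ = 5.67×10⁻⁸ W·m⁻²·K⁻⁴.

At equilibrium, absorbed power = emitted power.
Absorbing cross-section = πr² = 5.755×10¹⁵ m²; emitting surface = 4πr² = 2.302×10¹⁶ m² (ratio 4).
(1−a)S·A_cross = εσ·A_surf·T⁴  ⇒  T⁴ = (1−a)S/(4σ).
T⁴ = 0.650·79100/(4·5.67×10⁻⁸) = 2.267×10¹¹ K⁴.
T = (2.267×10¹¹)^(1/4).

T ≈ 690 K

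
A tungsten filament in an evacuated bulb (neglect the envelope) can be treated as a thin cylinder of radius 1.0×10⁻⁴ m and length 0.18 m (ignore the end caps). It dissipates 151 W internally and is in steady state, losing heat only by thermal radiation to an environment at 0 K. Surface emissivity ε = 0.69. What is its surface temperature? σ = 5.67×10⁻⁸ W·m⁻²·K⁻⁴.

Steady state: internal power = radiated power, P = εσA T⁴.
Radiating area A = 2πrL = 1.131×10⁻⁴ m².
T⁴ = P/(εσA) = 151/(0.69·5.67×10⁻⁸·1.131×10⁻⁴) = 3.413×10¹³ K⁴.
T = (3.413×10¹³)^(1/4).

T ≈ 2420 K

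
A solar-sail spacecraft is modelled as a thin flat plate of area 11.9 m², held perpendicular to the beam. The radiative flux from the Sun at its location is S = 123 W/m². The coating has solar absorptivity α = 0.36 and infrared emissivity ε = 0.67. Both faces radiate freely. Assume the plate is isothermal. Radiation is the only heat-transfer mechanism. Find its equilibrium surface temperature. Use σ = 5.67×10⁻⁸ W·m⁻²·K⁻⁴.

At equilibrium, absorbed power = emitted power.
Absorbing cross-section = A = 11.90 m²; emitting surface = 2A = 23.80 m² (ratio 2).
αS·A_cross = εσ·A_surf·T⁴  ⇒  T⁴ = αS/(ε·2σ).
T⁴ = 0.360·123/(0.67·2·5.67×10⁻⁸) = 5.828×10⁸ K⁴.
T = (5.828×10⁸)^(1/4).

T ≈ 155 K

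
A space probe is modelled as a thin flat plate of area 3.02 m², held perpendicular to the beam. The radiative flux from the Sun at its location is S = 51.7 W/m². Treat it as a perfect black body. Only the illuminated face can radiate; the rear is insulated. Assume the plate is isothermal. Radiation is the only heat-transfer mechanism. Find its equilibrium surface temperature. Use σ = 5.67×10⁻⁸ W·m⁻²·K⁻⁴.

At equilibrium, absorbed power = emitted power.
Absorbing cross-section = A = 3.020 m²; emitting surface = A = 3.020 m² (ratio 1).
S·A_cross = εσ·A_surf·T⁴  ⇒  T⁴ = S/(1σ).
T⁴ = 1.00·51.7/(1·5.67×10⁻⁸) = 9.118×10⁸ K⁴.
T = (9.118×10⁸)^(1/4).

T ≈ 174 K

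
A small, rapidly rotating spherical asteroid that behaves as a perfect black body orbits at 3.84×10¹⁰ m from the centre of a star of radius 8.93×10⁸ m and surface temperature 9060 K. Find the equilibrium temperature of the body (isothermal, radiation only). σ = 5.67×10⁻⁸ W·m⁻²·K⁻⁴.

The star's surface emits σT_*⁴; at distance d the flux is S = σT_*⁴(R_*/d)².
S = 5.67×10⁻⁸·(9060)⁴·(8.93×10⁸/3.84×10¹⁰)² = 2.066×10⁵ W/m².
For an isothermal sphere T⁴ = (1−a)S/(4σ) = 9.109×10¹¹ K⁴.

T ≈ 977 K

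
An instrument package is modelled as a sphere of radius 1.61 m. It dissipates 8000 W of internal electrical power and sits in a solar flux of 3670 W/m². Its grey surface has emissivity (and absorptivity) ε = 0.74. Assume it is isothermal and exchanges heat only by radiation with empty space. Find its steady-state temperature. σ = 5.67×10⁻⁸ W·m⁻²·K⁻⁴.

T ≈ 385 K

At steady state, absorbed solar power + internal power = radiated power.
Absorbed: α·S·A_cross = 0.74·3670·8.143 = 22120 W (cross-section πr²).
Total input = 22120 + 8000 = 30120 W.
Radiated: εσ·A_surf·T⁴ with A_surf = 4πr² = 32.57 m².
T⁴ = 30120/(0.74·5.67×10⁻⁸·32.57) = 2.204×10¹⁰ K⁴.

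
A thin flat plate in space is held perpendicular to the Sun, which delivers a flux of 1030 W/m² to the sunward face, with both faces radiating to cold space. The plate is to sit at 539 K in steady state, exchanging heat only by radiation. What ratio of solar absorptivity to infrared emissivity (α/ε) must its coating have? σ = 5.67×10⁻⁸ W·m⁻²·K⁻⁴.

α/ε ≈ 9.29

Balance: αS·A = εσ·2A·T⁴ ⇒ α/ε = 2σT⁴/S.
α/ε = 2·5.67×10⁻⁸·(539)⁴/1030 = 2·5.67×10⁻⁸·8.440×10¹⁰/1030.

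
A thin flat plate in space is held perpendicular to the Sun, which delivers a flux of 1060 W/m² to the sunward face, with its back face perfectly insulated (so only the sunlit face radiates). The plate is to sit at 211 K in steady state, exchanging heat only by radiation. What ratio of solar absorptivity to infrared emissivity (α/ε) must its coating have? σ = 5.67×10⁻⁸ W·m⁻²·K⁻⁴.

α/ε ≈ 0.106

Balance: αS·A = εσ·1A·T⁴ ⇒ α/ε = σT⁴/S.
α/ε = 5.67×10⁻⁸·(211)⁴/1060 = 5.67×10⁻⁸·1.982×10⁹/1060.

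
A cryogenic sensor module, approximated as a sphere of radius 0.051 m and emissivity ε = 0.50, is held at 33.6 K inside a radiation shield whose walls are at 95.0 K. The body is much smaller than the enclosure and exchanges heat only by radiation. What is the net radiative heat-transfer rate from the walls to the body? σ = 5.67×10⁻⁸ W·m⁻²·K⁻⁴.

P_net ≈ 0.0743 W

For a small grey body in a large enclosure: P_net = εσA(T_body⁴ − T_wall⁴).
A = 4πr² = 0.03269 m²; T_body⁴ − T_wall⁴ = 1.275×10⁶ − 8.145×10⁷ = -8.018×10⁷ K⁴.
|P_net| = 0.50·5.67×10⁻⁸·0.03269·8.018×10⁷.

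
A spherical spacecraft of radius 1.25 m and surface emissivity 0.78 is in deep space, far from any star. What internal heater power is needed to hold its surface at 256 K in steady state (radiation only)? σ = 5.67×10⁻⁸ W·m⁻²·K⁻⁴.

P ≈ 3730 W

P = εσ·4πr²·T⁴.
4πr² = 19.63 m²; T⁴ = 4.295×10⁹ K⁴.
P = 0.78·5.67×10⁻⁸·19.63·4.295×10⁹.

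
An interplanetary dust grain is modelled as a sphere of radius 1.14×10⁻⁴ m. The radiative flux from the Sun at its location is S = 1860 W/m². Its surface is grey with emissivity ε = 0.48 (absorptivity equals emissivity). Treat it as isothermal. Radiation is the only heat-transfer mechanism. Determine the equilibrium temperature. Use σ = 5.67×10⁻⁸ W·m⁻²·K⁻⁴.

T ≈ 301 K

At equilibrium, absorbed power = emitted power.
Absorbing cross-section = πr² = 4.083×10⁻⁸ m²; emitting surface = 4πr² = 1.633×10⁻⁷ m² (ratio 4).
εS·A_cross = εσ·A_surf·T⁴  ⇒  T⁴ = S/(4σ)   (ε cancels).
T⁴ = 1860/(4·5.67×10⁻⁸) = 8.201×10⁹ K⁴.
T = (8.201×10⁹)^(1/4).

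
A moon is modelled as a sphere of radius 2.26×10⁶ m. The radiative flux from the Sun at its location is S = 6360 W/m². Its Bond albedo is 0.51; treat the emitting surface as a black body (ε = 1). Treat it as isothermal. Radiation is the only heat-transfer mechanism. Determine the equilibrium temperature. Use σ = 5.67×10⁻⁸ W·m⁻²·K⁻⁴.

At equilibrium, absorbed power = emitted power.
Absorbing cross-section = πr² = 1.605×10¹³ m²; emitting surface = 4πr² = 6.418×10¹³ m² (ratio 4).
(1−a)S·A_cross = εσ·A_surf·T⁴  ⇒  T⁴ = (1−a)S/(4σ).
T⁴ = 0.490·6360/(4·5.67×10⁻⁸) = 1.374×10¹⁰ K⁴.
T = (1.374×10¹⁰)^(1/4).

T ≈ 342 K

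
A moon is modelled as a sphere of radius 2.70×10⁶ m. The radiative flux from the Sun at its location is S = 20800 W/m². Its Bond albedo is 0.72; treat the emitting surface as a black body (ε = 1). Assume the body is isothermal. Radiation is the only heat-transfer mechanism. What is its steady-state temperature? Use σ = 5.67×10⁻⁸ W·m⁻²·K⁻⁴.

At equilibrium, absorbed power = emitted power.
Absorbing cross-section = πr² = 2.290×10¹³ m²; emitting surface = 4πr² = 9.161×10¹³ m² (ratio 4).
(1−a)S·A_cross = εσ·A_surf·T⁴  ⇒  T⁴ = (1−a)S/(4σ).
T⁴ = 0.280·20800/(4·5.67×10⁻⁸) = 2.568×10¹⁰ K⁴.
T = (2.568×10¹⁰)^(1/4).

T ≈ 400 K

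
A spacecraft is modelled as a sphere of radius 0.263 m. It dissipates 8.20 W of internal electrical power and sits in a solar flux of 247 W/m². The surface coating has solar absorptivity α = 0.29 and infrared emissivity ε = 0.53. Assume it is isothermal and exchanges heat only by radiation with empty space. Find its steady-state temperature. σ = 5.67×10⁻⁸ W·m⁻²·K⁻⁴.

T ≈ 174 K

At steady state, absorbed solar power + internal power = radiated power.
Absorbed: α·S·A_cross = 0.29·247·0.2173 = 15.57 W (cross-section πr²).
Total input = 15.57 + 8.20 = 23.77 W.
Radiated: εσ·A_surf·T⁴ with A_surf = 4πr² = 0.8692 m².
T⁴ = 23.77/(0.53·5.67×10⁻⁸·0.8692) = 9.098×10⁸ K⁴.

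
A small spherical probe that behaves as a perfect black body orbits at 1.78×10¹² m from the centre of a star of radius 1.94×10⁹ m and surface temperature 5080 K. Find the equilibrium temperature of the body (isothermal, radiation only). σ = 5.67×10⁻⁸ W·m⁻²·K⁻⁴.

T ≈ 119 K

The star's surface emits σT_*⁴; at distance d the flux is S = σT_*⁴(R_*/d)².
S = 5.67×10⁻⁸·(5080)⁴·(1.94×10⁹/1.78×10¹²)² = 44.85 W/m².
For an isothermal sphere T⁴ = (1−a)S/(4σ) = 1.978×10⁸ K⁴.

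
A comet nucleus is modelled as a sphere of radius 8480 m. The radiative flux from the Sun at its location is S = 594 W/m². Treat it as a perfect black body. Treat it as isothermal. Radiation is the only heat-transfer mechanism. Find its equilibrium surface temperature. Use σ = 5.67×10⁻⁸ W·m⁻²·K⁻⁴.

At equilibrium, absorbed power = emitted power.
Absorbing cross-section = πr² = 2.259×10⁸ m²; emitting surface = 4πr² = 9.037×10⁸ m² (ratio 4).
S·A_cross = εσ·A_surf·T⁴  ⇒  T⁴ = S/(4σ).
T⁴ = 1.00·594/(4·5.67×10⁻⁸) = 2.619×10⁹ K⁴.
T = (2.619×10⁹)^(1/4).

T ≈ 226 K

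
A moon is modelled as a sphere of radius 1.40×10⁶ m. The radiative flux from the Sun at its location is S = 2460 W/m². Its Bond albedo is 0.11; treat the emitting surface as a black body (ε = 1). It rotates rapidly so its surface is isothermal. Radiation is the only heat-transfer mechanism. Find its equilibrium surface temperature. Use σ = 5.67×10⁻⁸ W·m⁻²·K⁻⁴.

At equilibrium, absorbed power = emitted power.
Absorbing cross-section = πr² = 6.158×10¹² m²; emitting surface = 4πr² = 2.463×10¹³ m² (ratio 4).
(1−a)S·A_cross = εσ·A_surf·T⁴  ⇒  T⁴ = (1−a)S/(4σ).
T⁴ = 0.890·2460/(4·5.67×10⁻⁸) = 9.653×10⁹ K⁴.
T = (9.653×10⁹)^(1/4).

T ≈ 313 K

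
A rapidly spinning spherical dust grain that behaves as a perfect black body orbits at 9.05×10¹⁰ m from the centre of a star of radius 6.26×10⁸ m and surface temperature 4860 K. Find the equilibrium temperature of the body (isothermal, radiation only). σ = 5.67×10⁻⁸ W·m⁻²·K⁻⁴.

The star's surface emits σT_*⁴; at distance d the flux is S = σT_*⁴(R_*/d)².
S = 5.67×10⁻⁸·(4860)⁴·(6.26×10⁸/9.05×10¹⁰)² = 1513 W/m².
For an isothermal sphere T⁴ = (1−a)S/(4σ) = 6.673×10⁹ K⁴.

T ≈ 286 K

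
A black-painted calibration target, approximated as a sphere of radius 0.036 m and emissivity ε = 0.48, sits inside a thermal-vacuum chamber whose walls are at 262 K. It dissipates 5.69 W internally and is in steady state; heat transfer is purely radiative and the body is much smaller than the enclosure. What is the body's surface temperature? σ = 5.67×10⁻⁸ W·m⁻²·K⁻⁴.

T ≈ 364 K

For a small grey body in a large enclosure, net radiated power = εσA(T⁴ − T_w⁴).
Steady state: P = εσA(T⁴ − T_w⁴) with A = 4πr² = 0.01629 m².
T⁴ = P/(εσA) + T_w⁴ = 5.69/(0.48·5.67×10⁻⁸·0.01629) + (262)⁴
    = 1.284×10¹⁰ + 4.712×10⁹ = 1.755×10¹⁰ K⁴.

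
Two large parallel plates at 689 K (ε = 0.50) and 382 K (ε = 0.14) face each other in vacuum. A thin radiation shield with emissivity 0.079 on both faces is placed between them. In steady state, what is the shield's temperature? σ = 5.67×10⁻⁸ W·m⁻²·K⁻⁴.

In steady state the net flux on the hot side equals that on the cold side.
σ(T₁⁴−T_s⁴)/D₁ = σ(T_s⁴−T₂⁴)/D₂, with D₁ = 1/ε₁+1/ε_s−1 = 13.66, D₂ = 1/ε_s+1/ε₂−1 = 18.80.
Solve for T_s⁴: T_s⁴ = (D₂·T₁⁴ + D₁·T₂⁴)/(D₁+D₂) = 1.395×10¹¹ K⁴.

T_s ≈ 611 K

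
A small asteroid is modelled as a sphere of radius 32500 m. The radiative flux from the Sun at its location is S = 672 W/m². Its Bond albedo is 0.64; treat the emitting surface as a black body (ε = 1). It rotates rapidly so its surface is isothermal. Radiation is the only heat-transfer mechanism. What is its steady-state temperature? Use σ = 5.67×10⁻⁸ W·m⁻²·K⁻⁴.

T ≈ 181 K

At equilibrium, absorbed power = emitted power.
Absorbing cross-section = πr² = 3.318×10⁹ m²; emitting surface = 4πr² = 1.327×10¹⁰ m² (ratio 4).
(1−a)S·A_cross = εσ·A_surf·T⁴  ⇒  T⁴ = (1−a)S/(4σ).
T⁴ = 0.360·672/(4·5.67×10⁻⁸) = 1.067×10⁹ K⁴.
T = (1.067×10⁹)^(1/4).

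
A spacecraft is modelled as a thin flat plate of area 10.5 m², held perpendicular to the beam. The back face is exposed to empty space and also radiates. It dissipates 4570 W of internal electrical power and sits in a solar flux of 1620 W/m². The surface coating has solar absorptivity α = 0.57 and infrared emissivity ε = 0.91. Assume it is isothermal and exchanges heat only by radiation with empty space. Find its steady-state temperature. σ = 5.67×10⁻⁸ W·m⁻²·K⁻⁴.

At steady state, absorbed solar power + internal power = radiated power.
Absorbed: α·S·A_cross = 0.57·1620·10.50 = 9696 W (cross-section A).
Total input = 9696 + 4570 = 14270 W.
Radiated: εσ·A_surf·T⁴ with A_surf = 2A = 21.00 m².
T⁴ = 14270/(0.91·5.67×10⁻⁸·21.00) = 1.317×10¹⁰ K⁴.

T ≈ 339 K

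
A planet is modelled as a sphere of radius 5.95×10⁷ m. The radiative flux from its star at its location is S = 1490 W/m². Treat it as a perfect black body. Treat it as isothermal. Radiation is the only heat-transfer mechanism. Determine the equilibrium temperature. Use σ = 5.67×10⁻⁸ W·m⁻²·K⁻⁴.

T ≈ 285 K

At equilibrium, absorbed power = emitted power.
Absorbing cross-section = πr² = 1.112×10¹⁶ m²; emitting surface = 4πr² = 4.449×10¹⁶ m² (ratio 4).
S·A_cross = εσ·A_surf·T⁴  ⇒  T⁴ = S/(4σ).
T⁴ = 1.00·1490/(4·5.67×10⁻⁸) = 6.570×10⁹ K⁴.
T = (6.570×10⁹)^(1/4).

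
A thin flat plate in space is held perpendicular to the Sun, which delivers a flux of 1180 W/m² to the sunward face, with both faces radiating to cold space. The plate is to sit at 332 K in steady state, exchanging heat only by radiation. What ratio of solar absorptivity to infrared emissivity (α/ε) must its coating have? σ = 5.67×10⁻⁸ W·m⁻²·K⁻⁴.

α/ε ≈ 1.17

Balance: αS·A = εσ·2A·T⁴ ⇒ α/ε = 2σT⁴/S.
α/ε = 2·5.67×10⁻⁸·(332)⁴/1180 = 2·5.67×10⁻⁸·1.215×10¹⁰/1180.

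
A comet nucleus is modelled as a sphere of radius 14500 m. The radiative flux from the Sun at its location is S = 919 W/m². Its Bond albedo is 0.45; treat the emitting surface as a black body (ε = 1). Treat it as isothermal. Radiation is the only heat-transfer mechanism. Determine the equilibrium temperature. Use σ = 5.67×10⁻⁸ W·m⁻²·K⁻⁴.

At equilibrium, absorbed power = emitted power.
Absorbing cross-section = πr² = 6.605×10⁸ m²; emitting surface = 4πr² = 2.642×10⁹ m² (ratio 4).
(1−a)S·A_cross = εσ·A_surf·T⁴  ⇒  T⁴ = (1−a)S/(4σ).
T⁴ = 0.550·919/(4·5.67×10⁻⁸) = 2.229×10⁹ K⁴.
T = (2.229×10⁹)^(1/4).

T ≈ 217 K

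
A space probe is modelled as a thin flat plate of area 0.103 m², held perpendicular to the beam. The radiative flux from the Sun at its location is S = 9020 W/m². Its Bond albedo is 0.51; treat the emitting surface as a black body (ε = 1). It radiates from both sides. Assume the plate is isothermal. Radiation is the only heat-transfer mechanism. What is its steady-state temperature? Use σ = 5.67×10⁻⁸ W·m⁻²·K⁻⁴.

At equilibrium, absorbed power = emitted power.
Absorbing cross-section = A = 0.1030 m²; emitting surface = 2A = 0.2060 m² (ratio 2).
(1−a)S·A_cross = εσ·A_surf·T⁴  ⇒  T⁴ = (1−a)S/(2σ).
T⁴ = 0.490·9020/(2·5.67×10⁻⁸) = 3.898×10¹⁰ K⁴.
T = (3.898×10¹⁰)^(1/4).

T ≈ 444 K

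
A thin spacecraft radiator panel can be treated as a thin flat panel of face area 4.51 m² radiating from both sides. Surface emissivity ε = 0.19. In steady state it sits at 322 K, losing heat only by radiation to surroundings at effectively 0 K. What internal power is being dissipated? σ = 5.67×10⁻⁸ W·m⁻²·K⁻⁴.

Steady state: P = εσA T⁴.
A = 2·4.51 = 9.020 m²; T⁴ = (322)⁴ = 1.075×10¹⁰ K⁴.
P = 0.19 × 5.67×10⁻⁸ × 9.020 × 1.075×10¹⁰.

P ≈ 1040 W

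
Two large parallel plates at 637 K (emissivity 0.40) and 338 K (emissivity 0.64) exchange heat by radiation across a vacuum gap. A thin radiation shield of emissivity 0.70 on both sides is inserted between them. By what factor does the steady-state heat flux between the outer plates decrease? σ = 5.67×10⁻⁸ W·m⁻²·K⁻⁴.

Without shield: q₀ = σΔ(T⁴)/(1/ε₁+1/ε₂−1) with denominator 3.062.
With shield the two gaps are in series; the resistances add: (1/ε₁+1/ε_s−1)+(1/ε_s+1/ε₂−1) = 2.929+1.991 = 4.920.
Heat-flux ratio q₀/q = 4.920/3.062.

factor ≈ 1.61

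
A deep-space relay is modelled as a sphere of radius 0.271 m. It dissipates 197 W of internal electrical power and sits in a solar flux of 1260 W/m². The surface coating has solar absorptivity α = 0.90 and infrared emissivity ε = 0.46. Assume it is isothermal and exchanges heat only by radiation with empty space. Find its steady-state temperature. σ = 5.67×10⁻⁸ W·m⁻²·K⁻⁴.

At steady state, absorbed solar power + internal power = radiated power.
Absorbed: α·S·A_cross = 0.90·1260·0.2307 = 261.6 W (cross-section πr²).
Total input = 261.6 + 197 = 458.6 W.
Radiated: εσ·A_surf·T⁴ with A_surf = 4πr² = 0.9229 m².
T⁴ = 458.6/(0.46·5.67×10⁻⁸·0.9229) = 1.905×10¹⁰ K⁴.

T ≈ 372 K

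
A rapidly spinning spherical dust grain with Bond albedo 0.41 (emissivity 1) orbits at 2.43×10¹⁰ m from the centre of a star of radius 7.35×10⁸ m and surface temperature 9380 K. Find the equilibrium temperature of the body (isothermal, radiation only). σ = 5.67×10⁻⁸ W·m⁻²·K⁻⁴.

T ≈ 1010 K

The star's surface emits σT_*⁴; at distance d the flux is S = σT_*⁴(R_*/d)².
S = 5.67×10⁻⁸·(9380)⁴·(7.35×10⁸/2.43×10¹⁰)² = 4.016×10⁵ W/m².
For an isothermal sphere T⁴ = (1−a)S/(4σ) = 1.045×10¹² K⁴.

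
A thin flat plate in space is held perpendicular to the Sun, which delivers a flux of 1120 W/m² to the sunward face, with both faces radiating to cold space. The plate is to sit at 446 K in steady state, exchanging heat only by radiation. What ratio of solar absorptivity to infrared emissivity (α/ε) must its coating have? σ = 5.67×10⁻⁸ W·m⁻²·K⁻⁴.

Balance: αS·A = εσ·2A·T⁴ ⇒ α/ε = 2σT⁴/S.
α/ε = 2·5.67×10⁻⁸·(446)⁴/1120 = 2·5.67×10⁻⁸·3.957×10¹⁰/1120.

α/ε ≈ 4.01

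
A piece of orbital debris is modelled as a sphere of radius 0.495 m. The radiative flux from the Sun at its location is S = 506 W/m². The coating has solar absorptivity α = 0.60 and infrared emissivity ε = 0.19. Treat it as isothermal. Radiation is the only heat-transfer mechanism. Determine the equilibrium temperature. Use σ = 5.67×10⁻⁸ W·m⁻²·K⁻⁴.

T ≈ 290 K

At equilibrium, absorbed power = emitted power.
Absorbing cross-section = πr² = 0.7698 m²; emitting surface = 4πr² = 3.079 m² (ratio 4).
αS·A_cross = εσ·A_surf·T⁴  ⇒  T⁴ = αS/(ε·4σ).
T⁴ = 0.600·506/(0.19·4·5.67×10⁻⁸) = 7.045×10⁹ K⁴.
T = (7.045×10⁹)^(1/4).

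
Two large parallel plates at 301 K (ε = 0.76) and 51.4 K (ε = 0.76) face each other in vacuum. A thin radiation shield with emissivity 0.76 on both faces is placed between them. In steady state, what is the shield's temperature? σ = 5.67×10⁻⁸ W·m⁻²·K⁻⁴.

T_s ≈ 253 K

In steady state the net flux on the hot side equals that on the cold side.
σ(T₁⁴−T_s⁴)/D₁ = σ(T_s⁴−T₂⁴)/D₂, with D₁ = 1/ε₁+1/ε_s−1 = 1.632, D₂ = 1/ε_s+1/ε₂−1 = 1.632.
Solve for T_s⁴: T_s⁴ = (D₂·T₁⁴ + D₁·T₂⁴)/(D₁+D₂) = 4.108×10⁹ K⁴.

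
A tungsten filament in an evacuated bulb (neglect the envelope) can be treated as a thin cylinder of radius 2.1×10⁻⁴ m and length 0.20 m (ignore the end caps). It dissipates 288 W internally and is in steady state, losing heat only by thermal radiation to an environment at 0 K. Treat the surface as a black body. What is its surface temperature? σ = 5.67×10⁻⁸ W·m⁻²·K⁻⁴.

T ≈ 2090 K

Steady state: internal power = radiated power, P = εσA T⁴.
Radiating area A = 2πrL = 2.639×10⁻⁴ m².
T⁴ = P/(εσA) = 288/(1.0·5.67×10⁻⁸·2.639×10⁻⁴) = 1.925×10¹³ K⁴.
T = (1.925×10¹³)^(1/4).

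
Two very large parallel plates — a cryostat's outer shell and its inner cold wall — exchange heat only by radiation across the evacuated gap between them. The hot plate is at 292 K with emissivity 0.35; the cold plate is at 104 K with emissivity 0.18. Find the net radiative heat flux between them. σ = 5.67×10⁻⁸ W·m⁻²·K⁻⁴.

For two infinite grey parallel plates, q = σ(T₁⁴ − T₂⁴)/(1/ε₁ + 1/ε₂ − 1).
T₁⁴ − T₂⁴ = 7.270×10⁹ − 1.170×10⁸ = 7.153×10⁹ K⁴.
1/ε₁ + 1/ε₂ − 1 = 2.857 + 5.556 − 1 = 7.413.
q = 5.67×10⁻⁸ × 7.153×10⁹ / 7.413.

q ≈ 54.7 W/m²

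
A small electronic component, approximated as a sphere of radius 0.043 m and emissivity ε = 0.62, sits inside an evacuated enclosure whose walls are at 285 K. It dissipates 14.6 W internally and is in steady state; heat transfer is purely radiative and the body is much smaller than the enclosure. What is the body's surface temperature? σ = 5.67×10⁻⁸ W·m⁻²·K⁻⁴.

For a small grey body in a large enclosure, net radiated power = εσA(T⁴ − T_w⁴).
Steady state: P = εσA(T⁴ − T_w⁴) with A = 4πr² = 0.02324 m².
T⁴ = P/(εσA) + T_w⁴ = 14.6/(0.62·5.67×10⁻⁸·0.02324) + (285)⁴
    = 1.787×10¹⁰ + 6.598×10⁹ = 2.447×10¹⁰ K⁴.

T ≈ 396 K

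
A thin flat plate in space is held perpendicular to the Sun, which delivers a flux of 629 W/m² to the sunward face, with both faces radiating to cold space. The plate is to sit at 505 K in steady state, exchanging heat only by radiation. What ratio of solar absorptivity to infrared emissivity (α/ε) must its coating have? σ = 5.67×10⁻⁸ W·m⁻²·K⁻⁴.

Balance: αS·A = εσ·2A·T⁴ ⇒ α/ε = 2σT⁴/S.
α/ε = 2·5.67×10⁻⁸·(505)⁴/629 = 2·5.67×10⁻⁸·6.504×10¹⁰/629.

α/ε ≈ 11.7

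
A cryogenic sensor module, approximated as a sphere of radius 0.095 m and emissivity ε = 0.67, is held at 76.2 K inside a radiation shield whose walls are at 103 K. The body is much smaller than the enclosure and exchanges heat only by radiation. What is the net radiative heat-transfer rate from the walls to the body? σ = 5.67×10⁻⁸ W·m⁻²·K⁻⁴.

P_net ≈ 0.340 W

For a small grey body in a large enclosure: P_net = εσA(T_body⁴ − T_wall⁴).
A = 4πr² = 0.1134 m²; T_body⁴ − T_wall⁴ = 3.371×10⁷ − 1.126×10⁸ = -7.884×10⁷ K⁴.
|P_net| = 0.67·5.67×10⁻⁸·0.1134·7.884×10⁷.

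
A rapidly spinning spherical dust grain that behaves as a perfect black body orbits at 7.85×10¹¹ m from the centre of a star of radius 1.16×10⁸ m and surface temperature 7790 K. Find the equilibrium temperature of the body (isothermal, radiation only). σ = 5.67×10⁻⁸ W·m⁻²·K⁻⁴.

T ≈ 67.0 K

The star's surface emits σT_*⁴; at distance d the flux is S = σT_*⁴(R_*/d)².
S = 5.67×10⁻⁸·(7790)⁴·(1.16×10⁸/7.85×10¹¹)² = 4.559 W/m².
For an isothermal sphere T⁴ = (1−a)S/(4σ) = 2.010×10⁷ K⁴.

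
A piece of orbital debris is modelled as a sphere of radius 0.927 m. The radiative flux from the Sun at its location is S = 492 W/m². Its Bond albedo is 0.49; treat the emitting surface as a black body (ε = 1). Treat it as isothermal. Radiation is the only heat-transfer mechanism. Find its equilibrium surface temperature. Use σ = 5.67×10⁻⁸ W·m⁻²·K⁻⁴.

At equilibrium, absorbed power = emitted power.
Absorbing cross-section = πr² = 2.700 m²; emitting surface = 4πr² = 10.80 m² (ratio 4).
(1−a)S·A_cross = εσ·A_surf·T⁴  ⇒  T⁴ = (1−a)S/(4σ).
T⁴ = 0.510·492/(4·5.67×10⁻⁸) = 1.106×10⁹ K⁴.
T = (1.106×10⁹)^(1/4).

T ≈ 182 K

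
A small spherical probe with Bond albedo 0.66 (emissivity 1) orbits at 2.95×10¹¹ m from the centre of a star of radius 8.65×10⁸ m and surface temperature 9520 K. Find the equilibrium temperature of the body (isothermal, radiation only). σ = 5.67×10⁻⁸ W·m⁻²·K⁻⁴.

The star's surface emits σT_*⁴; at distance d the flux is S = σT_*⁴(R_*/d)².
S = 5.67×10⁻⁸·(9520)⁴·(8.65×10⁸/2.95×10¹¹)² = 4004 W/m².
For an isothermal sphere T⁴ = (1−a)S/(4σ) = 6.003×10⁹ K⁴.

T ≈ 278 K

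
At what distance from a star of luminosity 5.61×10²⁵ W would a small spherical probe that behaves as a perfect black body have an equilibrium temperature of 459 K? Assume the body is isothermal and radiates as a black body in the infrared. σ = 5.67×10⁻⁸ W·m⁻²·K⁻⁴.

d ≈ 2.11×10¹⁰ m

For an isothermal black-emitting sphere, (1−a)S·πr² = σ·4πr²·T⁴ ⇒ S = 4σT⁴/(1−a).
S = 4·5.67×10⁻⁸·(459)⁴/1.00 = 10070 W/m².
Flux falls as S = L/(4πd²), so d = √(L/(4πS)) = √(5.61×10²⁵/(4π·10070)).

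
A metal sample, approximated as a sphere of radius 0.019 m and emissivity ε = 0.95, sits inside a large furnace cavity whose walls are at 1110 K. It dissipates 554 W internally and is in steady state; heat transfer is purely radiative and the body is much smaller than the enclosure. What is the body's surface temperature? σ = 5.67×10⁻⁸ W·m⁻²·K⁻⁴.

T ≈ 1390 K

For a small grey body in a large enclosure, net radiated power = εσA(T⁴ − T_w⁴).
Steady state: P = εσA(T⁴ − T_w⁴) with A = 4πr² = 0.004536 m².
T⁴ = P/(εσA) + T_w⁴ = 554/(0.95·5.67×10⁻⁸·0.004536) + (1110)⁴
    = 2.267×10¹² + 1.518×10¹² = 3.785×10¹² K⁴.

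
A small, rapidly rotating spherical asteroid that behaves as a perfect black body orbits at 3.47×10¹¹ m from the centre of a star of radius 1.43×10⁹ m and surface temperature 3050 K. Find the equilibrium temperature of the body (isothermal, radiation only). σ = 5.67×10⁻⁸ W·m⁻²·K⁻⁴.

The star's surface emits σT_*⁴; at distance d the flux is S = σT_*⁴(R_*/d)².
S = 5.67×10⁻⁸·(3050)⁴·(1.43×10⁹/3.47×10¹¹)² = 83.33 W/m².
For an isothermal sphere T⁴ = (1−a)S/(4σ) = 3.674×10⁸ K⁴.

T ≈ 138 K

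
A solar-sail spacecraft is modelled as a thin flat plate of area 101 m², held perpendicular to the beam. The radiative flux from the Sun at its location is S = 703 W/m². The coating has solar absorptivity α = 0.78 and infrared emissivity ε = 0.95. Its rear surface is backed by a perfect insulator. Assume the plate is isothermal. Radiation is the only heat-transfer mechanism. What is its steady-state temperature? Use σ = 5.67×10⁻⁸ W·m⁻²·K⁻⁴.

T ≈ 318 K

At equilibrium, absorbed power = emitted power.
Absorbing cross-section = A = 101.0 m²; emitting surface = A = 101.0 m² (ratio 1).
αS·A_cross = εσ·A_surf·T⁴  ⇒  T⁴ = αS/(ε·1σ).
T⁴ = 0.780·703/(0.95·1·5.67×10⁻⁸) = 1.018×10¹⁰ K⁴.
T = (1.018×10¹⁰)^(1/4).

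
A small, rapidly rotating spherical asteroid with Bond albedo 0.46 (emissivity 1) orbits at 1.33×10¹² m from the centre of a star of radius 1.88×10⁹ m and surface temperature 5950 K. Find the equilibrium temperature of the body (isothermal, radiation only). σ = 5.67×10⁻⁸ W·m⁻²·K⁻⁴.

The star's surface emits σT_*⁴; at distance d the flux is S = σT_*⁴(R_*/d)².
S = 5.67×10⁻⁸·(5950)⁴·(1.88×10⁹/1.33×10¹²)² = 142.0 W/m².
For an isothermal sphere T⁴ = (1−a)S/(4σ) = 3.381×10⁸ K⁴.

T ≈ 136 K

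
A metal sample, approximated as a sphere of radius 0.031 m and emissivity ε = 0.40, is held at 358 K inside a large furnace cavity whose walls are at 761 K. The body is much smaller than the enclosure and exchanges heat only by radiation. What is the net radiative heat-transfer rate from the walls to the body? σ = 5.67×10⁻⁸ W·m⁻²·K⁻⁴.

P_net ≈ 87.4 W

For a small grey body in a large enclosure: P_net = εσA(T_body⁴ − T_wall⁴).
A = 4πr² = 0.01208 m²; T_body⁴ − T_wall⁴ = 1.643×10¹⁰ − 3.354×10¹¹ = -3.190×10¹¹ K⁴.
|P_net| = 0.40·5.67×10⁻⁸·0.01208·3.190×10¹¹.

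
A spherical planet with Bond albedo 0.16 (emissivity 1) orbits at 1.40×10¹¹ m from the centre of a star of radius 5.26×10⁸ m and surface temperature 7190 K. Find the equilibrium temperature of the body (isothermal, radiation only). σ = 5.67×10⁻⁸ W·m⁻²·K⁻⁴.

The star's surface emits σT_*⁴; at distance d the flux is S = σT_*⁴(R_*/d)².
S = 5.67×10⁻⁸·(7190)⁴·(5.26×10⁸/1.40×10¹¹)² = 2139 W/m².
For an isothermal sphere T⁴ = (1−a)S/(4σ) = 7.922×10⁹ K⁴.

T ≈ 298 K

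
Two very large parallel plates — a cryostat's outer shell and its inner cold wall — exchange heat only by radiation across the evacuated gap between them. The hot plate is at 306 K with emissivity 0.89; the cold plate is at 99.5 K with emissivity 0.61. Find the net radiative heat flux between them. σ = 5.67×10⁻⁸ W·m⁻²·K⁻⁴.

q ≈ 279 W/m²

For two infinite grey parallel plates, q = σ(T₁⁴ − T₂⁴)/(1/ε₁ + 1/ε₂ − 1).
T₁⁴ − T₂⁴ = 8.768×10⁹ − 9.801×10⁷ = 8.670×10⁹ K⁴.
1/ε₁ + 1/ε₂ − 1 = 1.124 + 1.639 − 1 = 1.763.
q = 5.67×10⁻⁸ × 8.670×10⁹ / 1.763.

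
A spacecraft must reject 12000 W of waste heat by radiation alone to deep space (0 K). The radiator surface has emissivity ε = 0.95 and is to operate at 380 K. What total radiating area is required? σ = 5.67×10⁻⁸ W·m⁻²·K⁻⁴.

A ≈ 10.7 m²

P = εσA T⁴ ⇒ A = P/(εσT⁴).
T⁴ = 2.085×10¹⁰ K⁴.
A = 12000/(0.95 × 5.67×10⁻⁸ × 2.085×10¹⁰).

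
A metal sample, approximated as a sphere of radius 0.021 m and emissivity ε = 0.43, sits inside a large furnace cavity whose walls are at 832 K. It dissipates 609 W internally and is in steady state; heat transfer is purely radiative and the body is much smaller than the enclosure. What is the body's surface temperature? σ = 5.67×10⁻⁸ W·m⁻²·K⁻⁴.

For a small grey body in a large enclosure, net radiated power = εσA(T⁴ − T_w⁴).
Steady state: P = εσA(T⁴ − T_w⁴) with A = 4πr² = 0.005542 m².
T⁴ = P/(εσA) + T_w⁴ = 609/(0.43·5.67×10⁻⁸·0.005542) + (832)⁴
    = 4.507×10¹² + 4.792×10¹¹ = 4.986×10¹² K⁴.

T ≈ 1490 K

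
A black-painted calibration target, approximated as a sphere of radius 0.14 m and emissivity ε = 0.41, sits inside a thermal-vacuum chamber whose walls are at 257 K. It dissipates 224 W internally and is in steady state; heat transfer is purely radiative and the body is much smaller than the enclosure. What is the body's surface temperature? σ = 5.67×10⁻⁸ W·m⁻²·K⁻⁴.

For a small grey body in a large enclosure, net radiated power = εσA(T⁴ − T_w⁴).
Steady state: P = εσA(T⁴ − T_w⁴) with A = 4πr² = 0.2463 m².
T⁴ = P/(εσA) + T_w⁴ = 224/(0.41·5.67×10⁻⁸·0.2463) + (257)⁴
    = 3.912×10¹⁰ + 4.362×10⁹ = 4.348×10¹⁰ K⁴.

T ≈ 457 K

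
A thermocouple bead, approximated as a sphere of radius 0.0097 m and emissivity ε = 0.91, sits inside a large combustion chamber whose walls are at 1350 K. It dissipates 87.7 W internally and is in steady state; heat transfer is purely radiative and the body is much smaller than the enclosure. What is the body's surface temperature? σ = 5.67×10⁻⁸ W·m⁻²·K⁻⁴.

T ≈ 1480 K

For a small grey body in a large enclosure, net radiated power = εσA(T⁴ − T_w⁴).
Steady state: P = εσA(T⁴ − T_w⁴) with A = 4πr² = 0.001182 m².
T⁴ = P/(εσA) + T_w⁴ = 87.7/(0.91·5.67×10⁻⁸·0.001182) + (1350)⁴
    = 1.438×10¹² + 3.322×10¹² = 4.759×10¹² K⁴.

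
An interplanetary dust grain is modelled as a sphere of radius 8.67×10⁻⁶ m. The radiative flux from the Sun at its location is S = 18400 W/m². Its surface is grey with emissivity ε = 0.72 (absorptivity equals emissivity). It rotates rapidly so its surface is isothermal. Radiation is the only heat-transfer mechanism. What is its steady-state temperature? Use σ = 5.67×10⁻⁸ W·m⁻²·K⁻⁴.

At equilibrium, absorbed power = emitted power.
Absorbing cross-section = πr² = 2.362×10⁻¹⁰ m²; emitting surface = 4πr² = 9.446×10⁻¹⁰ m² (ratio 4).
εS·A_cross = εσ·A_surf·T⁴  ⇒  T⁴ = S/(4σ)   (ε cancels).
T⁴ = 18400/(4·5.67×10⁻⁸) = 8.113×10¹⁰ K⁴.
T = (8.113×10¹⁰)^(1/4).

T ≈ 534 K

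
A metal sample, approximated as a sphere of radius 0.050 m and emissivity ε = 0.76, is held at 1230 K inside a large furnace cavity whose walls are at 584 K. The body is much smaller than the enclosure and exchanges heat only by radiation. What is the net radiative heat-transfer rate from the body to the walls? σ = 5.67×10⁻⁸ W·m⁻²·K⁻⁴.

For a small grey body in a large enclosure: P_net = εσA(T_body⁴ − T_wall⁴).
A = 4πr² = 0.03142 m²; T_body⁴ − T_wall⁴ = 2.289×10¹² − 1.163×10¹¹ = 2.173×10¹² K⁴.
|P_net| = 0.76·5.67×10⁻⁸·0.03142·2.173×10¹².

P_net ≈ 2940 W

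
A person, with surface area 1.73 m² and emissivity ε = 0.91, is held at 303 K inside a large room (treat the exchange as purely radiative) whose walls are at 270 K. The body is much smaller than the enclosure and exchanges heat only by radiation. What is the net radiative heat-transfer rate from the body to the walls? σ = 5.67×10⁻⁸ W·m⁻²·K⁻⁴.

P_net ≈ 278 W

For a small grey body in a large enclosure: P_net = εσA(T_body⁴ − T_wall⁴).
A = 1.73 m²; T_body⁴ − T_wall⁴ = 8.429×10⁹ − 5.314×10⁹ = 3.114×10⁹ K⁴.
|P_net| = 0.91·5.67×10⁻⁸·1.730·3.114×10⁹.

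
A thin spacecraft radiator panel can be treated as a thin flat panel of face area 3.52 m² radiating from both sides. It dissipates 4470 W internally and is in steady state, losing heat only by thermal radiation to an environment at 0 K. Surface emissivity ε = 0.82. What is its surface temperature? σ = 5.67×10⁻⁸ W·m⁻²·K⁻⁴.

Steady state: internal power = radiated power, P = εσA T⁴.
Radiating area A = 2·3.52 = 7.040 m².
T⁴ = P/(εσA) = 4470/(0.82·5.67×10⁻⁸·7.040) = 1.366×10¹⁰ K⁴.
T = (1.366×10¹⁰)^(1/4).

T ≈ 342 K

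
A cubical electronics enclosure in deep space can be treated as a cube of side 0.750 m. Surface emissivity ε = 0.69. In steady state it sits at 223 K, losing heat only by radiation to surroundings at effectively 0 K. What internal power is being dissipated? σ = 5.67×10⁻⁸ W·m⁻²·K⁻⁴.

Steady state: P = εσA T⁴.
A = 6L² = 3.375 m²; T⁴ = (223)⁴ = 2.473×10⁹ K⁴.
P = 0.69 × 5.67×10⁻⁸ × 3.375 × 2.473×10⁹.

P ≈ 327 W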